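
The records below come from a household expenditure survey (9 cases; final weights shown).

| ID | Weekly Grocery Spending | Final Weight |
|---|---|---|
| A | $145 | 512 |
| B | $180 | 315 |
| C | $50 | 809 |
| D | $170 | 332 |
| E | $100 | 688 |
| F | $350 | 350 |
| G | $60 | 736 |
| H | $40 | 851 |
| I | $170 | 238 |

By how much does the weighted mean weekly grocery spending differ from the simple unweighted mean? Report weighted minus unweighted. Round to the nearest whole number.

Unweighted sum = 1265
Unweighted mean = 1265 / 9 = 140.55556
Weighted sum = 145×512 + 180×315 + 50×809 + 170×332 + 100×688 + 350×350 + 60×736 + 40×851 + 170×238
  = 537790
Sum of weights = 512 + 315 + 809 + 332 + 688 + 350 + 736 + 851 + 238 = 4831
Weighted mean = 537790 / 4831 = 111.32064
Difference (weighted minus unweighted) = -29.234918

-29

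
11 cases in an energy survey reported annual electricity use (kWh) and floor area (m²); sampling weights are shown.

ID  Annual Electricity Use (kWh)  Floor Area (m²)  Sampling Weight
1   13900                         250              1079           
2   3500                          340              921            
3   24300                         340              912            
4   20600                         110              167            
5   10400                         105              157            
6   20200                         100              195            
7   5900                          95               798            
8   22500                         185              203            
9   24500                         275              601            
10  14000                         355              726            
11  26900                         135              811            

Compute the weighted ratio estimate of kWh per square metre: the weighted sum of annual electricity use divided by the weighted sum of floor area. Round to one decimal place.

66.1

Σ wᵢ·y = 13900×1079 + 3500×921 + 24300×912 + 20600×167 + 10400×157 + 20200×195 + 5900×798 + 22500×203 + 24500×601 + 14000×726 + 26900×811
  = 105375300
Σ wᵢ·x = 250×1079 + 340×921 + 340×912 + 110×167 + 105×157 + 100×195 + 95×798 + 185×203 + 275×601 + 355×726 + 135×811
  = 269750 + 313140 + 310080 + 18370 + 16485 + 19500 + 75810 + 37555 + 165275 + 257730 + 109485 = 1593180
Ratio = 105375300 / 1593180 = 66.141491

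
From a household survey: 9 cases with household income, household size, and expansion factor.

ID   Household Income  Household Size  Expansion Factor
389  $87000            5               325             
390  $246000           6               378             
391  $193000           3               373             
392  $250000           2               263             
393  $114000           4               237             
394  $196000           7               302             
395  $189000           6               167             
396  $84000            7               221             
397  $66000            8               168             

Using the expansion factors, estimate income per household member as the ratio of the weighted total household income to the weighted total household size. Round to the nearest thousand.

33000

Σ wᵢ·y = 87000×325 + 246000×378 + 193000×373 + 250000×263 + 114000×237 + 196000×302 + 189000×167 + 84000×221 + 66000×168
  = 28275000 + 92988000 + 71989000 + 65750000 + 27018000 + 59192000 + 31563000 + 18564000 + 11088000 = 406427000
Σ wᵢ·x = 5×325 + 6×378 + 3×373 + 2×263 + 4×237 + 7×302 + 6×167 + 7×221 + 8×168
  = 1625 + 2268 + 1119 + 526 + 948 + 2114 + 1002 + 1547 + 1344 = 12493
Ratio = 406427000 / 12493 = 32532.378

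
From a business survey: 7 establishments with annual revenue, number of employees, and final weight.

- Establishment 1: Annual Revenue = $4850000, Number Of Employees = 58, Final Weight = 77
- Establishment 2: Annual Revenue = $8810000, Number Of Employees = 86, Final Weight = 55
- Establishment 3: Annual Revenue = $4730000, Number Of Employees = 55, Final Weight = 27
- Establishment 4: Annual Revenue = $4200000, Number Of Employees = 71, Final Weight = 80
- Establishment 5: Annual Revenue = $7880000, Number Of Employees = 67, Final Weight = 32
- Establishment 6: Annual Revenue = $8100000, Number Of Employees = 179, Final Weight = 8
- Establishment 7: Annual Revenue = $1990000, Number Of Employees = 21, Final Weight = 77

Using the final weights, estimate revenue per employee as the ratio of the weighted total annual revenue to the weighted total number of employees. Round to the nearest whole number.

Σ wᵢ·y = 4850000×77 + 8810000×55 + 4730000×27 + 4200000×80 + 7880000×32 + 8100000×8 + 1990000×77
  = 373450000 + 484550000 + 127710000 + 336000000 + 252160000 + 64800000 + 153230000 = 1791900000
Σ wᵢ·x = 58×77 + 86×55 + 55×27 + 71×80 + 67×32 + 179×8 + 21×77
  = 4466 + 4730 + 1485 + 5680 + 2144 + 1432 + 1617 = 21554
Ratio = 1791900000 / 21554 = 83135.381

83135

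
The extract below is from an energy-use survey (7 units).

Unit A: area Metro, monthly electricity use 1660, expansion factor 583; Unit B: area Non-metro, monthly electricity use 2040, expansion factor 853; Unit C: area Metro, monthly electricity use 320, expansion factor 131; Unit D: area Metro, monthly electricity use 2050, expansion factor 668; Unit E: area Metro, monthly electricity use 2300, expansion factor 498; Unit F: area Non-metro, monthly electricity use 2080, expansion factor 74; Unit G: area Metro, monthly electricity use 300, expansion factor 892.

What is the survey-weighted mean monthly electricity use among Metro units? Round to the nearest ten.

Metro rows: A, C, D, E, G
Weighted sum = 1660×583 + 320×131 + 2050×668 + 2300×498 + 300×892
  = 967780 + 41920 + 1369400 + 1145400 + 267600 = 3792100
Sum of weights = 2772
Weighted mean = 3792100 / 2772 = 1368.0014

1370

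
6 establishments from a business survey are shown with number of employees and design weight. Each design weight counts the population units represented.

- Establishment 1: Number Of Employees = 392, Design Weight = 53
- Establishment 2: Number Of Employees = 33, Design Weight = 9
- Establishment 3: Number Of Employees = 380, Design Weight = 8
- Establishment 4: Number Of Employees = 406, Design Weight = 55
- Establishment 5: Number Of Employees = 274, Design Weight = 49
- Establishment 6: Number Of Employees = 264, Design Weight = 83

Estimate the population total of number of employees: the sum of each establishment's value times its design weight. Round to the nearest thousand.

82000

Weighted total = 392×53 + 33×9 + 380×8 + 406×55 + 274×49 + 264×83
  = 20776 + 297 + 3040 + 22330 + 13426 + 21912 = 81781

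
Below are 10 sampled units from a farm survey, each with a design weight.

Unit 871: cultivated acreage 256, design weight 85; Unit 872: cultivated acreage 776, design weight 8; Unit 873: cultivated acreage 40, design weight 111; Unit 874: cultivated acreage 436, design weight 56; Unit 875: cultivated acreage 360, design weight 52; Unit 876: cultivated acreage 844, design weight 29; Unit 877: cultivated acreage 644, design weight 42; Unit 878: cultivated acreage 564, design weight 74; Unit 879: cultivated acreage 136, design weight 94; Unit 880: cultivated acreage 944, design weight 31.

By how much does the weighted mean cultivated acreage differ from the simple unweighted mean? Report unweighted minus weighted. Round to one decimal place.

Unweighted sum = 5000
Unweighted mean = 5000 / 10 = 500
Weighted sum = 256×85 + 776×8 + 40×111 + 436×56 + 360×52 + 844×29 + 644×42 + 564×74 + 136×94 + 944×31
  = 21760 + 6208 + 4440 + 24416 + 18720 + 24476 + 27048 + 41736 + 12784 + 29264 = 210852
Sum of weights = 582
Weighted mean = 210852 / 582 = 362.28866
Difference (unweighted minus weighted) = 137.71134

137.7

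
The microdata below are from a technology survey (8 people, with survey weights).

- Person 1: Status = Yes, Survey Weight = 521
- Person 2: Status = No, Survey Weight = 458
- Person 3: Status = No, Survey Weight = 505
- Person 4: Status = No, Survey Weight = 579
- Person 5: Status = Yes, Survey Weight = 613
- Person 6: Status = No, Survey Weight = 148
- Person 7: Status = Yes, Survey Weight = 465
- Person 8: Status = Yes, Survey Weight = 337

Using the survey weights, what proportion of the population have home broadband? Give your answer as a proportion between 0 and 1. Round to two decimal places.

Sum of weights for 'Yes' = 521 + 613 + 465 + 337 = 1936
Total weight = 3626
Weighted proportion = 1936 / 3626 = 0.53392168

0.53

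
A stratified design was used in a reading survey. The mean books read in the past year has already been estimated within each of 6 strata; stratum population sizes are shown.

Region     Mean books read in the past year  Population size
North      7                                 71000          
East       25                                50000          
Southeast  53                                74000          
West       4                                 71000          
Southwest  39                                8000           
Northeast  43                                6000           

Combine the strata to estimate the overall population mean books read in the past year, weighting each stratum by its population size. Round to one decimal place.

Σ Nₕ·x̄ₕ = 6523000
Σ Nₕ = 71000 + 50000 + 74000 + 71000 + 8000 + 6000 = 280000
Overall mean = 6523000 / 280000 = 23.296429

23.3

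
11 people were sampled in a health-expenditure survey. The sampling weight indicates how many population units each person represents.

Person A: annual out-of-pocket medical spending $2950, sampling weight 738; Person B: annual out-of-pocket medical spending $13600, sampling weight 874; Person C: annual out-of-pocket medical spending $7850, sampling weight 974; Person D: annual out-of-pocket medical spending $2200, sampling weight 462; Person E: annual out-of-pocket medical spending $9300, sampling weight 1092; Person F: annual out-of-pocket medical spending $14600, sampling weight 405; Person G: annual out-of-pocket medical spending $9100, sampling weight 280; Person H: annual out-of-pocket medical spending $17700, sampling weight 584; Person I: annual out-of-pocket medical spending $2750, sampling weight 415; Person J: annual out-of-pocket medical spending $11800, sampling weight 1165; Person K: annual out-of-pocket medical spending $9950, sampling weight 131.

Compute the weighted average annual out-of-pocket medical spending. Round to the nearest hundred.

9500

Weighted sum = 2950×738 + 13600×874 + 7850×974 + 2200×462 + 9300×1092 + 14600×405 + 9100×280 + 17700×584 + 2750×415 + 11800×1165 + 9950×131
  = 2177100 + 11886400 + 7645900 + 1016400 + 10155600 + 5913000 + 2548000 + 10336800 + 1141250 + 13747000 + 1303450 = 67870900
Sum of weights = 738 + 874 + 974 + 462 + 1092 + 405 + 280 + 584 + 415 + 1165 + 131 = 7120
Weighted mean = 67870900 / 7120 = 9532.4298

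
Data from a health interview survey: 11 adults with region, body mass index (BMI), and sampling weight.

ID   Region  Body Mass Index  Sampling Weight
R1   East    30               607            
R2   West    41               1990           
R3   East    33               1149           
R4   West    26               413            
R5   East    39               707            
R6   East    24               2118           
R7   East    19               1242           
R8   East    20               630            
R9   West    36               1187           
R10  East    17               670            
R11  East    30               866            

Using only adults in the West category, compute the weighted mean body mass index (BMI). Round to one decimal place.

West rows: R2, R4, R9
Weighted sum = 41×1990 + 26×413 + 36×1187
  = 135060
Sum of weights = 1990 + 413 + 1187 = 3590
Weighted mean = 135060 / 3590 = 37.62117

37.6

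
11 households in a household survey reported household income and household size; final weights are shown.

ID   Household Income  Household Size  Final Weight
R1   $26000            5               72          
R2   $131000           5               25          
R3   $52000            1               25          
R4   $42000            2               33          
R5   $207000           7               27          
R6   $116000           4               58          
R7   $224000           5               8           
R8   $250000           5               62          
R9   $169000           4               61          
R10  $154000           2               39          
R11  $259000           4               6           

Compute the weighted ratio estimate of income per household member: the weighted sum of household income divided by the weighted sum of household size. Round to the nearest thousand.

33000

Σ wᵢ·y = 26000×72 + 131000×25 + 52000×25 + 42000×33 + 207000×27 + 116000×58 + 224000×8 + 250000×62 + 169000×61 + 154000×39 + 259000×6
  = 55311000
Σ wᵢ·x = 5×72 + 5×25 + 1×25 + 2×33 + 7×27 + 4×58 + 5×8 + 5×62 + 4×61 + 2×39 + 4×6
  = 360 + 125 + 25 + 66 + 189 + 232 + 40 + 310 + 244 + 78 + 24 = 1693
Ratio = 55311000 / 1693 = 32670.408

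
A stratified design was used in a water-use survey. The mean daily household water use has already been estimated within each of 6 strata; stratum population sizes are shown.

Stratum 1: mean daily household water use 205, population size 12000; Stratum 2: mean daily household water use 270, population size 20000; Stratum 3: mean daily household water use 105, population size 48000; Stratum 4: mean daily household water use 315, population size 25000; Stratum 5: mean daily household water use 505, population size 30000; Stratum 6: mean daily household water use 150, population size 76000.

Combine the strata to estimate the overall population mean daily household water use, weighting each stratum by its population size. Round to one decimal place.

224.3

Σ Nₕ·x̄ₕ = 205×12000 + 270×20000 + 105×48000 + 315×25000 + 505×30000 + 150×76000
  = 2460000 + 5400000 + 5040000 + 7875000 + 15150000 + 11400000 = 47325000
Σ Nₕ = 12000 + 20000 + 48000 + 25000 + 30000 + 76000 = 211000
Overall mean = 47325000 / 211000 = 224.2891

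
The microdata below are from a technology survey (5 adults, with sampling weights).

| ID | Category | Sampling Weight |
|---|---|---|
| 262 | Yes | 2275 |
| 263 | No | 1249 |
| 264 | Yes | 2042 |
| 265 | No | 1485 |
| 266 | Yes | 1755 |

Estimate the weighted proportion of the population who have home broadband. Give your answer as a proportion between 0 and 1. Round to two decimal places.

0.69

Sum of weights for 'Yes' = 2275 + 2042 + 1755 = 6072
Total weight = 2275 + 1249 + 2042 + 1485 + 1755 = 8806
Weighted proportion = 6072 / 8806 = 0.68952987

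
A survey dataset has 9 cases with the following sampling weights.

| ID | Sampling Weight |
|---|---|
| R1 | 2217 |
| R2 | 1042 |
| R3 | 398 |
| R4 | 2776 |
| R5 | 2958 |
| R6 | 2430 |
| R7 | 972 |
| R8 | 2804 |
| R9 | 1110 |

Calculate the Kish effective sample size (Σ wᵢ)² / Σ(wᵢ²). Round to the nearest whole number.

Σ wᵢ = 2217 + 1042 + 398 + 2776 + 2958 + 2430 + 972 + 2804 + 1110 = 16707
Σ wᵢ² = 4915089 + 1085764 + 158404 + 7706176 + 8749764 + 5904900 + 944784 + 7862416 + 1232100 = 38559397
n_eff = 16707² / 38559397 = 279123849 / 38559397 = 7.2388022

7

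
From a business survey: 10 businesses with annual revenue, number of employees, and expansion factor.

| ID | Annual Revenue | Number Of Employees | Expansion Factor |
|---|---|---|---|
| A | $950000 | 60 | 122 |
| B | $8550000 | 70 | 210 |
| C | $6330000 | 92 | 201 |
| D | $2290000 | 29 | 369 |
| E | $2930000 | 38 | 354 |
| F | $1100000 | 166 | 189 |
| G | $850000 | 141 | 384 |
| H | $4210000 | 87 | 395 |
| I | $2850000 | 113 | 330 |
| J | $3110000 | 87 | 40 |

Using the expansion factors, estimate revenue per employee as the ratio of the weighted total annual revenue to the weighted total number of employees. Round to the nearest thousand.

Σ wᵢ·y = 950000×122 + 8550000×210 + 6330000×201 + 2290000×369 + 2930000×354 + 1100000×189 + 850000×384 + 4210000×395 + 2850000×330 + 3110000×40
  = 115900000 + 1795500000 + 1272330000 + 845010000 + 1037220000 + 207900000 + 326400000 + 1662950000 + 940500000 + 124400000 = 8328110000
Σ wᵢ·x = 60×122 + 70×210 + 92×201 + 29×369 + 38×354 + 166×189 + 141×384 + 87×395 + 113×330 + 87×40
  = 7320 + 14700 + 18492 + 10701 + 13452 + 31374 + 54144 + 34365 + 37290 + 3480 = 225318
Ratio = 8328110000 / 225318 = 36961.583

37000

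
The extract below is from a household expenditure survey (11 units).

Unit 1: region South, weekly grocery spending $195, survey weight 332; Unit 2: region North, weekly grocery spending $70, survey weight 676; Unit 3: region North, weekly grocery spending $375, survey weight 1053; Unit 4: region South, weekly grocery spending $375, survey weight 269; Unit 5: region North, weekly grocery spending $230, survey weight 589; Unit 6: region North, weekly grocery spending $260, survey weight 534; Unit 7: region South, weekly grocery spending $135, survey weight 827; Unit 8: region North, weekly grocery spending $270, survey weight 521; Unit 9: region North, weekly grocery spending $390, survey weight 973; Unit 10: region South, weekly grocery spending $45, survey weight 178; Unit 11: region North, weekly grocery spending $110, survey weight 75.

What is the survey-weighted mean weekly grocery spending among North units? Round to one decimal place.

281.6

North rows: 2, 3, 5, 6, 8, 9, 11
Weighted sum = 70×676 + 375×1053 + 230×589 + 260×534 + 270×521 + 390×973 + 110×75
  = 1244895
Sum of weights = 676 + 1053 + 589 + 534 + 521 + 973 + 75 = 4421
Weighted mean = 1244895 / 4421 = 281.58675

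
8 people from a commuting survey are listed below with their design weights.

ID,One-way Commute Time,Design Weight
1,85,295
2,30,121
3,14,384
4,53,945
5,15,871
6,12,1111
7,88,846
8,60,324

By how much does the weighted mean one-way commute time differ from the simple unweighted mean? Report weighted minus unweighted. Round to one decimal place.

-2.9

Unweighted sum = 85 + 30 + 14 + 53 + 15 + 12 + 88 + 60 = 357
Unweighted mean = 357 / 8 = 44.625
Weighted sum = 85×295 + 30×121 + 14×384 + 53×945 + 15×871 + 12×1111 + 88×846 + 60×324
  = 25075 + 3630 + 5376 + 50085 + 13065 + 13332 + 74448 + 19440 = 204451
Sum of weights = 295 + 121 + 384 + 945 + 871 + 1111 + 846 + 324 = 4897
Weighted mean = 204451 / 4897 = 41.750255
Difference (weighted minus unweighted) = -2.8747447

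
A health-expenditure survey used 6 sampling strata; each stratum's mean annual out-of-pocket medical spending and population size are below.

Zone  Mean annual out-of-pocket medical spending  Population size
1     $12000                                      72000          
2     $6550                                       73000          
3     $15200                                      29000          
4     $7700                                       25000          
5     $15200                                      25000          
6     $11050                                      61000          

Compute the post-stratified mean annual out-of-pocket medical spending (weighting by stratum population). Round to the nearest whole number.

10630

Σ Nₕ·x̄ₕ = 12000×72000 + 6550×73000 + 15200×29000 + 7700×25000 + 15200×25000 + 11050×61000
  = 864000000 + 478150000 + 440800000 + 192500000 + 380000000 + 674050000 = 3029500000
Σ Nₕ = 72000 + 73000 + 29000 + 25000 + 25000 + 61000 = 285000
Overall mean = 3029500000 / 285000 = 10629.825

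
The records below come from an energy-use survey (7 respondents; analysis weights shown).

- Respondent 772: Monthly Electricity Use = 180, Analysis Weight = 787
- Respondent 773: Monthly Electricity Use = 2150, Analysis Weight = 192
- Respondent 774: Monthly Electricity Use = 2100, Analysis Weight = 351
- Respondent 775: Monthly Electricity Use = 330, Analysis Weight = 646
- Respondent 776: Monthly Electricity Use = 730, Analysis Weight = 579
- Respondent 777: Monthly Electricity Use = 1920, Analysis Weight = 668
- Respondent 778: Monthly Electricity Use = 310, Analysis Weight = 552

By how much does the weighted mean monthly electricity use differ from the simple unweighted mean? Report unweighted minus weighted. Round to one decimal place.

207.2

Unweighted sum = 180 + 2150 + 2100 + 330 + 730 + 1920 + 310 = 7720
Unweighted mean = 7720 / 7 = 1102.8571
Weighted sum = 180×787 + 2150×192 + 2100×351 + 330×646 + 730×579 + 1920×668 + 310×552
  = 141660 + 412800 + 737100 + 213180 + 422670 + 1282560 + 171120 = 3381090
Sum of weights = 787 + 192 + 351 + 646 + 579 + 668 + 552 = 3775
Weighted mean = 3381090 / 3775 = 895.65298
Difference (unweighted minus weighted) = 207.20416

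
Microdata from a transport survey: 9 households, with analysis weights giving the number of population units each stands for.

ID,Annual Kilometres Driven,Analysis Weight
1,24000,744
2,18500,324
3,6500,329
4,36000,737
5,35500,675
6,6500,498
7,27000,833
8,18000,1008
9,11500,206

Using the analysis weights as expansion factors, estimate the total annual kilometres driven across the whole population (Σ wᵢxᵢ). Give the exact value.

Weighted total = 24000×744 + 18500×324 + 6500×329 + 36000×737 + 35500×675 + 6500×498 + 27000×833 + 18000×1008 + 11500×206
  = 17856000 + 5994000 + 2138500 + 26532000 + 23962500 + 3237000 + 22491000 + 18144000 + 2369000 = 122724000

122724000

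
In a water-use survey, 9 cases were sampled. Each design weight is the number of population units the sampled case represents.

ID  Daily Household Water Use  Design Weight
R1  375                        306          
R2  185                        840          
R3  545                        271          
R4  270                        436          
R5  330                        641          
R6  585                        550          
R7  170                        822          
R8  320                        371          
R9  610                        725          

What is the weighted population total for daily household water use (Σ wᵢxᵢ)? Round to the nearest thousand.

1770000

Weighted total = 1769555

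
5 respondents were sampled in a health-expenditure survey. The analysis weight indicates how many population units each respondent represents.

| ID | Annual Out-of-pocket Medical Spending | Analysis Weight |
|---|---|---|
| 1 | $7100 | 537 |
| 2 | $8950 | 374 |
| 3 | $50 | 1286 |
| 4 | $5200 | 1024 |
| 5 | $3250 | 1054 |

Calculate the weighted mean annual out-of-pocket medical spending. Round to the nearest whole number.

Weighted sum = 7100×537 + 8950×374 + 50×1286 + 5200×1024 + 3250×1054
  = 3812700 + 3347300 + 64300 + 5324800 + 3425500 = 15974600
Sum of weights = 537 + 374 + 1286 + 1024 + 1054 = 4275
Weighted mean = 15974600 / 4275 = 3736.7485

3737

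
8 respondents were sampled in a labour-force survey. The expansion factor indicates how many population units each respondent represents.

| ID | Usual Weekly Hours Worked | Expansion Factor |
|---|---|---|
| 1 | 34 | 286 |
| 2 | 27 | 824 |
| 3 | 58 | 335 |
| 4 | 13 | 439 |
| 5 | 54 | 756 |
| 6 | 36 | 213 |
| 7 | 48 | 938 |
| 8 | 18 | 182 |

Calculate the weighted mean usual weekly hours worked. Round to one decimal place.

Weighted sum = 34×286 + 27×824 + 58×335 + 13×439 + 54×756 + 36×213 + 48×938 + 18×182
  = 9724 + 22248 + 19430 + 5707 + 40824 + 7668 + 45024 + 3276 = 153901
Sum of weights = 3973
Weighted mean = 153901 / 3973 = 38.736723

38.7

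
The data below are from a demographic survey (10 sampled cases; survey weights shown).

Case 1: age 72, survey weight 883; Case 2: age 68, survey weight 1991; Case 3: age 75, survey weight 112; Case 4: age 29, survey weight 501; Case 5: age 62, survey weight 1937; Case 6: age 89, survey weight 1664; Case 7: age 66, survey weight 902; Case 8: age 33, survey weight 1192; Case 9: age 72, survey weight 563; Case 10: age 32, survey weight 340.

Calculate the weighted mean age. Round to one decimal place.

Weighted sum = 640367
Sum of weights = 883 + 1991 + 112 + 501 + 1937 + 1664 + 902 + 1192 + 563 + 340 = 10085
Weighted mean = 640367 / 10085 = 63.496976

63.5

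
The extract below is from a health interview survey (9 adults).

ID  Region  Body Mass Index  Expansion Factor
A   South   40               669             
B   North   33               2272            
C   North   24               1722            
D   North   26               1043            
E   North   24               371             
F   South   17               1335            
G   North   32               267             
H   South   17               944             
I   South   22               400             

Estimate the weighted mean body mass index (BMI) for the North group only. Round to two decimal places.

North rows: B, C, D, E, G
Weighted sum = 33×2272 + 24×1722 + 26×1043 + 24×371 + 32×267
  = 74976 + 41328 + 27118 + 8904 + 8544 = 160870
Sum of weights = 2272 + 1722 + 1043 + 371 + 267 = 5675
Weighted mean = 160870 / 5675 = 28.347137

28.35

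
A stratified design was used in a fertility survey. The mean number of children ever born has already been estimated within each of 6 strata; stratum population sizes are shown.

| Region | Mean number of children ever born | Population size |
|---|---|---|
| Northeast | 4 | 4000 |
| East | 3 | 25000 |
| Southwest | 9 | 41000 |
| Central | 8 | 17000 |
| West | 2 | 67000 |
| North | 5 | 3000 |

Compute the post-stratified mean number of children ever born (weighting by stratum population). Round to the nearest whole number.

5

Σ Nₕ·x̄ₕ = 4×4000 + 3×25000 + 9×41000 + 8×17000 + 2×67000 + 5×3000
  = 16000 + 75000 + 369000 + 136000 + 134000 + 15000 = 745000
Σ Nₕ = 157000
Overall mean = 745000 / 157000 = 4.7452229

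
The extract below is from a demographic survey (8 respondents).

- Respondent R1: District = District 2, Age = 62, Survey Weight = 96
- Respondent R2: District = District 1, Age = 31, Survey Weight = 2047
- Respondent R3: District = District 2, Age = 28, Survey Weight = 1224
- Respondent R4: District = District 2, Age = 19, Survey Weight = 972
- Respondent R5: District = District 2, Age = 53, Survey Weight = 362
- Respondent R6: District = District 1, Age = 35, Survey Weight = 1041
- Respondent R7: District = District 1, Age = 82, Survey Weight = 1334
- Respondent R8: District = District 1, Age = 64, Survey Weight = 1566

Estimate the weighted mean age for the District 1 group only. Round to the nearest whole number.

52

District 1 rows: R2, R6, R7, R8
Weighted sum = 31×2047 + 35×1041 + 82×1334 + 64×1566
  = 309504
Sum of weights = 2047 + 1041 + 1334 + 1566 = 5988
Weighted mean = 309504 / 5988 = 51.687375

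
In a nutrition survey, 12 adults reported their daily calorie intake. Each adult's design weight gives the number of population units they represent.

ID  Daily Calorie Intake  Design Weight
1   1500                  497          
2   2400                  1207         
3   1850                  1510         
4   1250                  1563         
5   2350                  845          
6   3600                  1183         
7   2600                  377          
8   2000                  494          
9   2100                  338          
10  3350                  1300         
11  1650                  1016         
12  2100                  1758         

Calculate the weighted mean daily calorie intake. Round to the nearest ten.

Weighted sum = 27035300
Sum of weights = 12088
Weighted mean = 27035300 / 12088 = 2236.5404

2240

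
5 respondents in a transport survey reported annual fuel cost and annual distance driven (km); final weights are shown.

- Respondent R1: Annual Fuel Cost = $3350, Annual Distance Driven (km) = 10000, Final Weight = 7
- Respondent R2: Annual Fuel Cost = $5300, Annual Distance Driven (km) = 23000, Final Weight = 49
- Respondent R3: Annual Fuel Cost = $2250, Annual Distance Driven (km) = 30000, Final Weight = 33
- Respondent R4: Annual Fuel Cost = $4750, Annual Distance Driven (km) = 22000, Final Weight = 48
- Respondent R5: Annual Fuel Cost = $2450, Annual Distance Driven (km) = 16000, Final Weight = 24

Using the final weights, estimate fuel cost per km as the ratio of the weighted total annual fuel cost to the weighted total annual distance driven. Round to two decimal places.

0.18

Σ wᵢ·y = 3350×7 + 5300×49 + 2250×33 + 4750×48 + 2450×24
  = 23450 + 259700 + 74250 + 228000 + 58800 = 644200
Σ wᵢ·x = 10000×7 + 23000×49 + 30000×33 + 22000×48 + 16000×24
  = 3627000
Ratio = 644200 / 3627000 = 0.17761235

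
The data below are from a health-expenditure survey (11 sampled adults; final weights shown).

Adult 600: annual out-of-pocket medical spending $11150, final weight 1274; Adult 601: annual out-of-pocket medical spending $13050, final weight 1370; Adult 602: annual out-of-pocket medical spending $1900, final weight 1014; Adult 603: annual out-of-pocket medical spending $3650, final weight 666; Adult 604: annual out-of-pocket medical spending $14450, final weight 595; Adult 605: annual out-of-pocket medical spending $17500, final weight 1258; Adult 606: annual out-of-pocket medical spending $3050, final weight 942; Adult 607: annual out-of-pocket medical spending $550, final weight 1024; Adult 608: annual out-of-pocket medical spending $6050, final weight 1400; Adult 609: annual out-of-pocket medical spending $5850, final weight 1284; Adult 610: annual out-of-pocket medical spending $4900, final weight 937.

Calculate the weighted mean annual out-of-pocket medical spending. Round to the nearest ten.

7740

Weighted sum = 11150×1274 + 13050×1370 + 1900×1014 + 3650×666 + 14450×595 + 17500×1258 + 3050×942 + 550×1024 + 6050×1400 + 5850×1284 + 4900×937
  = 91062850
Sum of weights = 1274 + 1370 + 1014 + 666 + 595 + 1258 + 942 + 1024 + 1400 + 1284 + 937 = 11764
Weighted mean = 91062850 / 11764 = 7740.8067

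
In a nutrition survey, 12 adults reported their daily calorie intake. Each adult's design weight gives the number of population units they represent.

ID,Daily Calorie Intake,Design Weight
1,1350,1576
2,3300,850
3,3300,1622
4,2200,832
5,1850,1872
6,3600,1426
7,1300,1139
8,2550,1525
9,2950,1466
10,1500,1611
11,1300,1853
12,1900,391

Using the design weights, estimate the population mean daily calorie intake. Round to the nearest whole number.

Weighted sum = 1350×1576 + 3300×850 + 3300×1622 + 2200×832 + 1850×1872 + 3600×1426 + 1300×1139 + 2550×1525 + 2950×1466 + 1500×1611 + 1300×1853 + 1900×391
  = 2127600 + 2805000 + 5352600 + 1830400 + 3463200 + 5133600 + 1480700 + 3888750 + 4324700 + 2416500 + 2408900 + 742900 = 35974850
Sum of weights = 16163
Weighted mean = 35974850 / 16163 = 2225.7533

2226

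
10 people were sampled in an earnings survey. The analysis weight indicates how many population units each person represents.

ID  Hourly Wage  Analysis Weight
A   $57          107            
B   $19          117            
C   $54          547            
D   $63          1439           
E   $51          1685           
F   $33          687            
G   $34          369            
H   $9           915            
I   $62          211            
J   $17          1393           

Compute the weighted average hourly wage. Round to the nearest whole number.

Weighted sum = 57×107 + 19×117 + 54×547 + 63×1439 + 51×1685 + 33×687 + 34×369 + 9×915 + 62×211 + 17×1393
  = 6099 + 2223 + 29538 + 90657 + 85935 + 22671 + 12546 + 8235 + 13082 + 23681 = 294667
Sum of weights = 107 + 117 + 547 + 1439 + 1685 + 687 + 369 + 915 + 211 + 1393 = 7470
Weighted mean = 294667 / 7470 = 39.44672

39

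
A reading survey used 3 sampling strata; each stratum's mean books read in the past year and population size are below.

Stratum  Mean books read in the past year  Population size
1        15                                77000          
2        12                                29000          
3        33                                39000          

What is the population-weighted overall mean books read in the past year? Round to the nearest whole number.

Σ Nₕ·x̄ₕ = 15×77000 + 12×29000 + 33×39000
  = 2790000
Σ Nₕ = 77000 + 29000 + 39000 = 145000
Overall mean = 2790000 / 145000 = 19.241379

19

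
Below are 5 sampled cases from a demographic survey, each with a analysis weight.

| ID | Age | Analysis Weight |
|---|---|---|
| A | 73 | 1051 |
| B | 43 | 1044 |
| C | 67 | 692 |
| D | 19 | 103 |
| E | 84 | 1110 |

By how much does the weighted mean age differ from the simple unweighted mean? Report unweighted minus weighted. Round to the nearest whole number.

Unweighted sum = 286
Unweighted mean = 286 / 5 = 57.2
Weighted sum = 73×1051 + 43×1044 + 67×692 + 19×103 + 84×1110
  = 76723 + 44892 + 46364 + 1957 + 93240 = 263176
Sum of weights = 1051 + 1044 + 692 + 103 + 1110 = 4000
Weighted mean = 263176 / 4000 = 65.794
Difference (unweighted minus weighted) = -8.594

-9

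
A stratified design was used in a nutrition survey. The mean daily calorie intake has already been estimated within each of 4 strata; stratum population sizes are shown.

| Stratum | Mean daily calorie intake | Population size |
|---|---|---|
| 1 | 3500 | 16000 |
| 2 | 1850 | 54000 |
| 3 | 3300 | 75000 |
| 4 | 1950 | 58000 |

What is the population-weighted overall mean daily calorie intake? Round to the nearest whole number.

2544

Σ Nₕ·x̄ₕ = 3500×16000 + 1850×54000 + 3300×75000 + 1950×58000
  = 56000000 + 99900000 + 247500000 + 113100000 = 516500000
Σ Nₕ = 16000 + 54000 + 75000 + 58000 = 203000
Overall mean = 516500000 / 203000 = 2544.335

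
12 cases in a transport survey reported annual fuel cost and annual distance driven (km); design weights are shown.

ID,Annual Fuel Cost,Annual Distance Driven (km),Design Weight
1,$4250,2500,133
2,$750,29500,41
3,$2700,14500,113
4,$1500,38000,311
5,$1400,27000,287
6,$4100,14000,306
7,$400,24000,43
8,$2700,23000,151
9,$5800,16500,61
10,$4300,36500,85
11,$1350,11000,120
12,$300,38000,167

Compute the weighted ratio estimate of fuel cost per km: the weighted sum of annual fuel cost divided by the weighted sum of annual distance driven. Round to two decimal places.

0.10

Σ wᵢ·y = 4250×133 + 750×41 + 2700×113 + 1500×311 + 1400×287 + 4100×306 + 400×43 + 2700×151 + 5800×61 + 4300×85 + 1350×120 + 300×167
  = 565250 + 30750 + 305100 + 466500 + 401800 + 1254600 + 17200 + 407700 + 353800 + 365500 + 162000 + 50100 = 4380300
Σ wᵢ·x = 2500×133 + 29500×41 + 14500×113 + 38000×311 + 27000×287 + 14000×306 + 24000×43 + 23000×151 + 16500×61 + 36500×85 + 11000×120 + 38000×167
  = 43311500
Ratio = 4380300 / 43311500 = 0.1011348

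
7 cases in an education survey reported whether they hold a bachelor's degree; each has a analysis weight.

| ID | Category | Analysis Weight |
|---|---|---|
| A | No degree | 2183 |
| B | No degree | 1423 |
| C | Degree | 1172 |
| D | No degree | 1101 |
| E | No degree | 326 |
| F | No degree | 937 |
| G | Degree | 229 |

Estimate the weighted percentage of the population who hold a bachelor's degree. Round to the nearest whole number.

Sum of weights for 'Degree' = 1172 + 229 = 1401
Total weight = 2183 + 1423 + 1172 + 1101 + 326 + 937 + 229 = 7371
Weighted proportion = 1401 / 7371 = 0.19006919 → 19.006919%

19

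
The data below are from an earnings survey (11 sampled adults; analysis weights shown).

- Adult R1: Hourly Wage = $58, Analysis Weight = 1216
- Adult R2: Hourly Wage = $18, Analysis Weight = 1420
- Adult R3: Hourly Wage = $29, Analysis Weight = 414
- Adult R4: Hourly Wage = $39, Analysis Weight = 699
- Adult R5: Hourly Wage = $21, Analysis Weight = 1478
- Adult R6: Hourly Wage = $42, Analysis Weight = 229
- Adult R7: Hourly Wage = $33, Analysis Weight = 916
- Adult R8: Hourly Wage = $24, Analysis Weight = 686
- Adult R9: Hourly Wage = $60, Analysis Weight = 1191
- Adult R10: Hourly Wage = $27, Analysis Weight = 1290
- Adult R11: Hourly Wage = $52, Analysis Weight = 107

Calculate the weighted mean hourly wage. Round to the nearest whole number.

Weighted sum = 58×1216 + 18×1420 + 29×414 + 39×699 + 21×1478 + 42×229 + 33×916 + 24×686 + 60×1191 + 27×1290 + 52×107
  = 70528 + 25560 + 12006 + 27261 + 31038 + 9618 + 30228 + 16464 + 71460 + 34830 + 5564 = 334557
Sum of weights = 9646
Weighted mean = 334557 / 9646 = 34.683496

35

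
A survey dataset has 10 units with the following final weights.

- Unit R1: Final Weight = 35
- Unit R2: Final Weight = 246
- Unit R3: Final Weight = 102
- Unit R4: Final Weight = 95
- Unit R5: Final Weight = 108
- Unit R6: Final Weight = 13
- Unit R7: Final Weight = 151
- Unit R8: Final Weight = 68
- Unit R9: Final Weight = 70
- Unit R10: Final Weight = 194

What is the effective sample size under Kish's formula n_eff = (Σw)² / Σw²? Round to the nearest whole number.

Σ wᵢ = 35 + 246 + 102 + 95 + 108 + 13 + 151 + 68 + 70 + 194 = 1082
Σ wᵢ² = 1225 + 60516 + 10404 + 9025 + 11664 + 169 + 22801 + 4624 + 4900 + 37636 = 162964
n_eff = 1082² / 162964 = 1170724 / 162964 = 7.1839425

7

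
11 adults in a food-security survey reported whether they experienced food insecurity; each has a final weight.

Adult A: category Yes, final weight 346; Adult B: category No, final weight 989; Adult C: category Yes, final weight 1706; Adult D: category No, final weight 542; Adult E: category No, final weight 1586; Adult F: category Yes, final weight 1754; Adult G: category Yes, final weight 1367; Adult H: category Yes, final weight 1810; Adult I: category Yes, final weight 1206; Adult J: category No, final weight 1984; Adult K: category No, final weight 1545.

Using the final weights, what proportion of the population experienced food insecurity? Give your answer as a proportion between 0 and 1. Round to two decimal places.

0.55

Sum of weights for 'Yes' = 346 + 1706 + 1754 + 1367 + 1810 + 1206 = 8189
Total weight = 346 + 989 + 1706 + 542 + 1586 + 1754 + 1367 + 1810 + 1206 + 1984 + 1545 = 14835
Weighted proportion = 8189 / 14835 = 0.55200539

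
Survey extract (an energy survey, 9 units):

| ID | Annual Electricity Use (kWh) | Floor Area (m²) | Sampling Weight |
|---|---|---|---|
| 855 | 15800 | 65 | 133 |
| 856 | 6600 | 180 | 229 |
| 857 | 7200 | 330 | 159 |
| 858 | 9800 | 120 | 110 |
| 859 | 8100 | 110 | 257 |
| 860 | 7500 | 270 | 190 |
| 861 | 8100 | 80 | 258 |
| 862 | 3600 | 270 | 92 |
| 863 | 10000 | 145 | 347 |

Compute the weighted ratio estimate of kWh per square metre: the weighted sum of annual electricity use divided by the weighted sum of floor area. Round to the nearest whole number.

Σ wᵢ·y = 15800×133 + 6600×229 + 7200×159 + 9800×110 + 8100×257 + 7500×190 + 8100×258 + 3600×92 + 10000×347
  = 2101400 + 1511400 + 1144800 + 1078000 + 2081700 + 1425000 + 2089800 + 331200 + 3470000 = 15233300
Σ wᵢ·x = 65×133 + 180×229 + 330×159 + 120×110 + 110×257 + 270×190 + 80×258 + 270×92 + 145×347
  = 8645 + 41220 + 52470 + 13200 + 28270 + 51300 + 20640 + 24840 + 50315 = 290900
Ratio = 15233300 / 290900 = 52.366105

52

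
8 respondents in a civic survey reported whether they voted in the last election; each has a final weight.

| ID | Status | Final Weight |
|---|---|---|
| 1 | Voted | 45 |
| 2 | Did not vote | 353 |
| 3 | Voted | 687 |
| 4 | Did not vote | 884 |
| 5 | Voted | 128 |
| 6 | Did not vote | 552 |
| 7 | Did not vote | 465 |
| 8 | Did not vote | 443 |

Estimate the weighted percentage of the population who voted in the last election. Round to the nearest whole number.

Sum of weights for 'Voted' = 45 + 687 + 128 = 860
Total weight = 3557
Weighted proportion = 860 / 3557 = 0.24177678 → 24.177678%

24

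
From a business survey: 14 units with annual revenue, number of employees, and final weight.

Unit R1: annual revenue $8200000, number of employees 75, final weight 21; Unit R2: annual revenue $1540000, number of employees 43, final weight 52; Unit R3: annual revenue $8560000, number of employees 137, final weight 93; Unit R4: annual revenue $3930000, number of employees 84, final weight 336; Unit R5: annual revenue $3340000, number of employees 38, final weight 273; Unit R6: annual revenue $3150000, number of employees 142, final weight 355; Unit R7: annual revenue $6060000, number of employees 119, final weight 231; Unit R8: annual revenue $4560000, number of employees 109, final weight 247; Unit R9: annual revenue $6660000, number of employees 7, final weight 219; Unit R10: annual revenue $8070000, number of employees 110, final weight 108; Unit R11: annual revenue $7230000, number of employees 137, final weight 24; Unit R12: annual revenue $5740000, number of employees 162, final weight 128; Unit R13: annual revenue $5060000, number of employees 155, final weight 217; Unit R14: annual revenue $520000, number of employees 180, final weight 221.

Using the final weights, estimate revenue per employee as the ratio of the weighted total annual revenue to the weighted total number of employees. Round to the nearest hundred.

Σ wᵢ·y = 11376370000
Σ wᵢ·x = 270824
Ratio = 11376370000 / 270824 = 42006.506

42000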